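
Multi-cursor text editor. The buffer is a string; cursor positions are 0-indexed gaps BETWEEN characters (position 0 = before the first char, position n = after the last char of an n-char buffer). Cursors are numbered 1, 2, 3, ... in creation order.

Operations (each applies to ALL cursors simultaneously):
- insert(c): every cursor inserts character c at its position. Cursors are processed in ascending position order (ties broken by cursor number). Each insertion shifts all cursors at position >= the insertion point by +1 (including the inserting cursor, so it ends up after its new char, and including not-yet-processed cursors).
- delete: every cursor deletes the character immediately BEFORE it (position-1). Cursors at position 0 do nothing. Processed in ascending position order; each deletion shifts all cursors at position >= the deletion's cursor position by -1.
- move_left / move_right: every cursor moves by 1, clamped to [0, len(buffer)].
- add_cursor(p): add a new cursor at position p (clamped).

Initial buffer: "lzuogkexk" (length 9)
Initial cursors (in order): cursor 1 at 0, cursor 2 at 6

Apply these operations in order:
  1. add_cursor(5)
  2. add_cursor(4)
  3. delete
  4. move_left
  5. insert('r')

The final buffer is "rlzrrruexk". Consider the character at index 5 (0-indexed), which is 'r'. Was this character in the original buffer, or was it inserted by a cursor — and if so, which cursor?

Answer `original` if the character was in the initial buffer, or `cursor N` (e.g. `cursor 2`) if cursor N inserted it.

After op 1 (add_cursor(5)): buffer="lzuogkexk" (len 9), cursors c1@0 c3@5 c2@6, authorship .........
After op 2 (add_cursor(4)): buffer="lzuogkexk" (len 9), cursors c1@0 c4@4 c3@5 c2@6, authorship .........
After op 3 (delete): buffer="lzuexk" (len 6), cursors c1@0 c2@3 c3@3 c4@3, authorship ......
After op 4 (move_left): buffer="lzuexk" (len 6), cursors c1@0 c2@2 c3@2 c4@2, authorship ......
After op 5 (insert('r')): buffer="rlzrrruexk" (len 10), cursors c1@1 c2@6 c3@6 c4@6, authorship 1..234....
Authorship (.=original, N=cursor N): 1 . . 2 3 4 . . . .
Index 5: author = 4

Answer: cursor 4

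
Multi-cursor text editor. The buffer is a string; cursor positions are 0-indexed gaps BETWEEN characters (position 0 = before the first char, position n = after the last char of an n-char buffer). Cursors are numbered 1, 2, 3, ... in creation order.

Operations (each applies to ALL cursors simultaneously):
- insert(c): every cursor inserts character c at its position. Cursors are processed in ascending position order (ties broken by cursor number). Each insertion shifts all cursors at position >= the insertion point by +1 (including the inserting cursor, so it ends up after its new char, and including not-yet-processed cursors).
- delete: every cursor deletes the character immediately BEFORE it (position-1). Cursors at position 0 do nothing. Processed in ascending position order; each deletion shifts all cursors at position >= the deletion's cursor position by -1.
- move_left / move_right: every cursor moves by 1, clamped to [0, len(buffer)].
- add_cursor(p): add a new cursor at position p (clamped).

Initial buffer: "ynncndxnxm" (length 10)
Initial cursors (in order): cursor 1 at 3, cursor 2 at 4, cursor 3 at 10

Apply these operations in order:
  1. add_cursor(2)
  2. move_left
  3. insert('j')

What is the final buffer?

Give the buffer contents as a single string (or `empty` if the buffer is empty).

Answer: yjnjnjcndxnxjm

Derivation:
After op 1 (add_cursor(2)): buffer="ynncndxnxm" (len 10), cursors c4@2 c1@3 c2@4 c3@10, authorship ..........
After op 2 (move_left): buffer="ynncndxnxm" (len 10), cursors c4@1 c1@2 c2@3 c3@9, authorship ..........
After op 3 (insert('j')): buffer="yjnjnjcndxnxjm" (len 14), cursors c4@2 c1@4 c2@6 c3@13, authorship .4.1.2......3.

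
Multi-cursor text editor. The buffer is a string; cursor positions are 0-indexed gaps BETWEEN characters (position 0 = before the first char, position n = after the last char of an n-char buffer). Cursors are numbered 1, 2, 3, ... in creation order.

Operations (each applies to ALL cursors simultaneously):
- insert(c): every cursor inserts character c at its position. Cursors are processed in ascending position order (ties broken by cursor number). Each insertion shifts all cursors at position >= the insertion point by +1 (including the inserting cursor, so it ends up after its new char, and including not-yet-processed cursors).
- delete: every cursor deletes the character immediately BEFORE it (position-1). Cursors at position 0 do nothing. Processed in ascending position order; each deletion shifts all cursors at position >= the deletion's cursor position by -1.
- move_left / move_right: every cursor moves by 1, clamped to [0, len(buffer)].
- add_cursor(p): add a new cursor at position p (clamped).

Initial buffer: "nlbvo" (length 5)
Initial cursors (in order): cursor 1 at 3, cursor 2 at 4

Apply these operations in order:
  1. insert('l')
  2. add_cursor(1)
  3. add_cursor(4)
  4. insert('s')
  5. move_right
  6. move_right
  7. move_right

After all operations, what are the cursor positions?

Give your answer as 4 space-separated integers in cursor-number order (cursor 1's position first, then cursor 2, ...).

Answer: 10 11 5 10

Derivation:
After op 1 (insert('l')): buffer="nlblvlo" (len 7), cursors c1@4 c2@6, authorship ...1.2.
After op 2 (add_cursor(1)): buffer="nlblvlo" (len 7), cursors c3@1 c1@4 c2@6, authorship ...1.2.
After op 3 (add_cursor(4)): buffer="nlblvlo" (len 7), cursors c3@1 c1@4 c4@4 c2@6, authorship ...1.2.
After op 4 (insert('s')): buffer="nslblssvlso" (len 11), cursors c3@2 c1@7 c4@7 c2@10, authorship .3..114.22.
After op 5 (move_right): buffer="nslblssvlso" (len 11), cursors c3@3 c1@8 c4@8 c2@11, authorship .3..114.22.
After op 6 (move_right): buffer="nslblssvlso" (len 11), cursors c3@4 c1@9 c4@9 c2@11, authorship .3..114.22.
After op 7 (move_right): buffer="nslblssvlso" (len 11), cursors c3@5 c1@10 c4@10 c2@11, authorship .3..114.22.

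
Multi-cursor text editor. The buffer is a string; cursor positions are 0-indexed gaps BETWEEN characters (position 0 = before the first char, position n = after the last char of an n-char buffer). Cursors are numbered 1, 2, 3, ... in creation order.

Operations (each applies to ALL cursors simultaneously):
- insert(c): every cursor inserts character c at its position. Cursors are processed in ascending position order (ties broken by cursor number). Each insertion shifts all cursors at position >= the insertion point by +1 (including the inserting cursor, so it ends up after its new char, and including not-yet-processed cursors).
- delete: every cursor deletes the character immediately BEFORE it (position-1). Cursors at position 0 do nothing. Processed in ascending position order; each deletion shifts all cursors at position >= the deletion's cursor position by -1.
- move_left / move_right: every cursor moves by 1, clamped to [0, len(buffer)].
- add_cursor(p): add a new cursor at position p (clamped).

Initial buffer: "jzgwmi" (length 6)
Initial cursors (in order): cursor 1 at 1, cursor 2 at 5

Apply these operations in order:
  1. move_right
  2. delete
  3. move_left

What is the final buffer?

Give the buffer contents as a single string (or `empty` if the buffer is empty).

After op 1 (move_right): buffer="jzgwmi" (len 6), cursors c1@2 c2@6, authorship ......
After op 2 (delete): buffer="jgwm" (len 4), cursors c1@1 c2@4, authorship ....
After op 3 (move_left): buffer="jgwm" (len 4), cursors c1@0 c2@3, authorship ....

Answer: jgwm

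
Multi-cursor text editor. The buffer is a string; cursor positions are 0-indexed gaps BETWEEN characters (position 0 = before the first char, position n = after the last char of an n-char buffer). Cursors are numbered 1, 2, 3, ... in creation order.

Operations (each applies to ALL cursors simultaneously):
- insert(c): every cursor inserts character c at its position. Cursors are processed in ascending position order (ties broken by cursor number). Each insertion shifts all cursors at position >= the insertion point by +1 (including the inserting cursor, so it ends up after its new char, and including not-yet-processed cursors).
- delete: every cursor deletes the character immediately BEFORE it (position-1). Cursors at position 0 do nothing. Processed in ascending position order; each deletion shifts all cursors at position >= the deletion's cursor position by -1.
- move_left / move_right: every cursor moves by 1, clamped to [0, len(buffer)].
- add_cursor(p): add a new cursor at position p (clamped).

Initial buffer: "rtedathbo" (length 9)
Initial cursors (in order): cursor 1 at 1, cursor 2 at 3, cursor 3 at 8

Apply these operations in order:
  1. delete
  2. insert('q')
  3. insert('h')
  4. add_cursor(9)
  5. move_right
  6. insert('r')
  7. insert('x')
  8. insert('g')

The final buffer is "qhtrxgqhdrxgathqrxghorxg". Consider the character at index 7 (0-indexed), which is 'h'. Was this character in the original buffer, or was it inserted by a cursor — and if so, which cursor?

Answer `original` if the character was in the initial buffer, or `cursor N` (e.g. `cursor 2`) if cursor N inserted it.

Answer: cursor 2

Derivation:
After op 1 (delete): buffer="tdatho" (len 6), cursors c1@0 c2@1 c3@5, authorship ......
After op 2 (insert('q')): buffer="qtqdathqo" (len 9), cursors c1@1 c2@3 c3@8, authorship 1.2....3.
After op 3 (insert('h')): buffer="qhtqhdathqho" (len 12), cursors c1@2 c2@5 c3@11, authorship 11.22....33.
After op 4 (add_cursor(9)): buffer="qhtqhdathqho" (len 12), cursors c1@2 c2@5 c4@9 c3@11, authorship 11.22....33.
After op 5 (move_right): buffer="qhtqhdathqho" (len 12), cursors c1@3 c2@6 c4@10 c3@12, authorship 11.22....33.
After op 6 (insert('r')): buffer="qhtrqhdrathqrhor" (len 16), cursors c1@4 c2@8 c4@13 c3@16, authorship 11.122.2...343.3
After op 7 (insert('x')): buffer="qhtrxqhdrxathqrxhorx" (len 20), cursors c1@5 c2@10 c4@16 c3@20, authorship 11.1122.22...3443.33
After op 8 (insert('g')): buffer="qhtrxgqhdrxgathqrxghorxg" (len 24), cursors c1@6 c2@12 c4@19 c3@24, authorship 11.11122.222...34443.333
Authorship (.=original, N=cursor N): 1 1 . 1 1 1 2 2 . 2 2 2 . . . 3 4 4 4 3 . 3 3 3
Index 7: author = 2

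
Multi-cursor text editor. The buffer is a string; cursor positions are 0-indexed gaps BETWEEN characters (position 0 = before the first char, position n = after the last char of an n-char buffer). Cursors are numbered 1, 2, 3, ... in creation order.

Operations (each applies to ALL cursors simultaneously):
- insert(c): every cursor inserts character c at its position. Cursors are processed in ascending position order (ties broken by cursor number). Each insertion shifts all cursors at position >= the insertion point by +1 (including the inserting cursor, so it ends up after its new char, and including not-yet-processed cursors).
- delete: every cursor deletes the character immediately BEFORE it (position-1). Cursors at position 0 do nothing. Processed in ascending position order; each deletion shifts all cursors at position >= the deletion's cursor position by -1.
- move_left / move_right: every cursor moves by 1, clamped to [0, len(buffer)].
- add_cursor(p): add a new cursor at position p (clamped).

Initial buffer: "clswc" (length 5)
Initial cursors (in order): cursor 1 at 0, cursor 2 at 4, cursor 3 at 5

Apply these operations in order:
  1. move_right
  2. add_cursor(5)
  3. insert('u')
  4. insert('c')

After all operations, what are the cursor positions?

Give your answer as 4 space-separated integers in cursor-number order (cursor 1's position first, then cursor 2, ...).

After op 1 (move_right): buffer="clswc" (len 5), cursors c1@1 c2@5 c3@5, authorship .....
After op 2 (add_cursor(5)): buffer="clswc" (len 5), cursors c1@1 c2@5 c3@5 c4@5, authorship .....
After op 3 (insert('u')): buffer="culswcuuu" (len 9), cursors c1@2 c2@9 c3@9 c4@9, authorship .1....234
After op 4 (insert('c')): buffer="cuclswcuuuccc" (len 13), cursors c1@3 c2@13 c3@13 c4@13, authorship .11....234234

Answer: 3 13 13 13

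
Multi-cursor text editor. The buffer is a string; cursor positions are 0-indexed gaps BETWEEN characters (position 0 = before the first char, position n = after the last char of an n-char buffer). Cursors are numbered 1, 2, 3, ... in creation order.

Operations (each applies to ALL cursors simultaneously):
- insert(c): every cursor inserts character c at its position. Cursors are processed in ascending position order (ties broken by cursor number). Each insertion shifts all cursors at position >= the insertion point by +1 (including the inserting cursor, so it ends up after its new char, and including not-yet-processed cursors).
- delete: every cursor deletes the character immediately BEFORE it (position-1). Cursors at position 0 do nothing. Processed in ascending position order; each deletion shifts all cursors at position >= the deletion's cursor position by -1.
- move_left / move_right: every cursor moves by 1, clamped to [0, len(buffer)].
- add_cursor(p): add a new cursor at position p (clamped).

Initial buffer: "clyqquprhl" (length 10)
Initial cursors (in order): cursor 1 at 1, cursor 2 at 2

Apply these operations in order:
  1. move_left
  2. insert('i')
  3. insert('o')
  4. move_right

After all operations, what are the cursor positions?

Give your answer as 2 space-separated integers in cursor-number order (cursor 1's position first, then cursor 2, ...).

After op 1 (move_left): buffer="clyqquprhl" (len 10), cursors c1@0 c2@1, authorship ..........
After op 2 (insert('i')): buffer="icilyqquprhl" (len 12), cursors c1@1 c2@3, authorship 1.2.........
After op 3 (insert('o')): buffer="iociolyqquprhl" (len 14), cursors c1@2 c2@5, authorship 11.22.........
After op 4 (move_right): buffer="iociolyqquprhl" (len 14), cursors c1@3 c2@6, authorship 11.22.........

Answer: 3 6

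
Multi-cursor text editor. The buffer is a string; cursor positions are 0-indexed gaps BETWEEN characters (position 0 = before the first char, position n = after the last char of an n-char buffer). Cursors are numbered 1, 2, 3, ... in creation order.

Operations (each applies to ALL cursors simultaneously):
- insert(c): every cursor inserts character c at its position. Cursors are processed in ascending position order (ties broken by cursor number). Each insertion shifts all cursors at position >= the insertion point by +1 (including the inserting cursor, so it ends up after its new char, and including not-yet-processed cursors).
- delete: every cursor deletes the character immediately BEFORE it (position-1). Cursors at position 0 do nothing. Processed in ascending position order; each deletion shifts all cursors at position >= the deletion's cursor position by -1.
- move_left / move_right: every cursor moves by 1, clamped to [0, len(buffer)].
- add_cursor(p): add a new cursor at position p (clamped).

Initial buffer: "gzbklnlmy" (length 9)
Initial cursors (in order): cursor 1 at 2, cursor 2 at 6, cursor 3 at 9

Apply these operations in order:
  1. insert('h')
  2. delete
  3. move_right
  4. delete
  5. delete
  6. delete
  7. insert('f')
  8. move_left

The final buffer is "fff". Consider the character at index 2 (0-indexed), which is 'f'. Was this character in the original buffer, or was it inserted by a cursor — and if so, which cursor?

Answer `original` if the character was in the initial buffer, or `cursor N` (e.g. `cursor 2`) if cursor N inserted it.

After op 1 (insert('h')): buffer="gzhbklnhlmyh" (len 12), cursors c1@3 c2@8 c3@12, authorship ..1....2...3
After op 2 (delete): buffer="gzbklnlmy" (len 9), cursors c1@2 c2@6 c3@9, authorship .........
After op 3 (move_right): buffer="gzbklnlmy" (len 9), cursors c1@3 c2@7 c3@9, authorship .........
After op 4 (delete): buffer="gzklnm" (len 6), cursors c1@2 c2@5 c3@6, authorship ......
After op 5 (delete): buffer="gkl" (len 3), cursors c1@1 c2@3 c3@3, authorship ...
After op 6 (delete): buffer="" (len 0), cursors c1@0 c2@0 c3@0, authorship 
After op 7 (insert('f')): buffer="fff" (len 3), cursors c1@3 c2@3 c3@3, authorship 123
After op 8 (move_left): buffer="fff" (len 3), cursors c1@2 c2@2 c3@2, authorship 123
Authorship (.=original, N=cursor N): 1 2 3
Index 2: author = 3

Answer: cursor 3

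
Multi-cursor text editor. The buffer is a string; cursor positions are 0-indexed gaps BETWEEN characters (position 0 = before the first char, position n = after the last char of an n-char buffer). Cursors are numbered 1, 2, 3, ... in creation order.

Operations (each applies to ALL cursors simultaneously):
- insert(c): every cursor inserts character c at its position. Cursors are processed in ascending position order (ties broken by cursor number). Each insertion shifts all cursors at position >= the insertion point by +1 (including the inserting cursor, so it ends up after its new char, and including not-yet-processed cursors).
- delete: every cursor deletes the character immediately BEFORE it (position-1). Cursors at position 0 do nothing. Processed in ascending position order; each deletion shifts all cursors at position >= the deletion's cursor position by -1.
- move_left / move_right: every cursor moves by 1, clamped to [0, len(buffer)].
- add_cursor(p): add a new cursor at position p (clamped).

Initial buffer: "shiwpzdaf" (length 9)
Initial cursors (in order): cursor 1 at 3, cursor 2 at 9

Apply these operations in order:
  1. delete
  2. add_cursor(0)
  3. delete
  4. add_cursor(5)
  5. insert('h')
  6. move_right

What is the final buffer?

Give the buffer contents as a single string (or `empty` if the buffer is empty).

Answer: hshwpzdhh

Derivation:
After op 1 (delete): buffer="shwpzda" (len 7), cursors c1@2 c2@7, authorship .......
After op 2 (add_cursor(0)): buffer="shwpzda" (len 7), cursors c3@0 c1@2 c2@7, authorship .......
After op 3 (delete): buffer="swpzd" (len 5), cursors c3@0 c1@1 c2@5, authorship .....
After op 4 (add_cursor(5)): buffer="swpzd" (len 5), cursors c3@0 c1@1 c2@5 c4@5, authorship .....
After op 5 (insert('h')): buffer="hshwpzdhh" (len 9), cursors c3@1 c1@3 c2@9 c4@9, authorship 3.1....24
After op 6 (move_right): buffer="hshwpzdhh" (len 9), cursors c3@2 c1@4 c2@9 c4@9, authorship 3.1....24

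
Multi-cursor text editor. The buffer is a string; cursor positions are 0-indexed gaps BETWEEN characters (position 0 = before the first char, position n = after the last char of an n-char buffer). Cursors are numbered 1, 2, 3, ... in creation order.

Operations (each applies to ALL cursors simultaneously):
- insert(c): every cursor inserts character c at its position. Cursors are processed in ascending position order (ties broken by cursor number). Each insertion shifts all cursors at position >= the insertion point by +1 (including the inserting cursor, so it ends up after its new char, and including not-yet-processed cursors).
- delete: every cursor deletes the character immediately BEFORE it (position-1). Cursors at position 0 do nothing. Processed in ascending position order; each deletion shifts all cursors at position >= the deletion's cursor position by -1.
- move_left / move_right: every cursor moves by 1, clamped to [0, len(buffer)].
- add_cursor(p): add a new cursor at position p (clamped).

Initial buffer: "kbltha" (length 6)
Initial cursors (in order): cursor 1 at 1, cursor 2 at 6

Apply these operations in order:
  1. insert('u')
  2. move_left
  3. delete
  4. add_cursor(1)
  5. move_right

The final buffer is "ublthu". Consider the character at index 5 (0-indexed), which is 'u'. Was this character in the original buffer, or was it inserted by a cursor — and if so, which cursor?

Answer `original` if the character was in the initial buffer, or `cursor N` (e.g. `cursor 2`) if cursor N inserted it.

After op 1 (insert('u')): buffer="kublthau" (len 8), cursors c1@2 c2@8, authorship .1.....2
After op 2 (move_left): buffer="kublthau" (len 8), cursors c1@1 c2@7, authorship .1.....2
After op 3 (delete): buffer="ublthu" (len 6), cursors c1@0 c2@5, authorship 1....2
After op 4 (add_cursor(1)): buffer="ublthu" (len 6), cursors c1@0 c3@1 c2@5, authorship 1....2
After op 5 (move_right): buffer="ublthu" (len 6), cursors c1@1 c3@2 c2@6, authorship 1....2
Authorship (.=original, N=cursor N): 1 . . . . 2
Index 5: author = 2

Answer: cursor 2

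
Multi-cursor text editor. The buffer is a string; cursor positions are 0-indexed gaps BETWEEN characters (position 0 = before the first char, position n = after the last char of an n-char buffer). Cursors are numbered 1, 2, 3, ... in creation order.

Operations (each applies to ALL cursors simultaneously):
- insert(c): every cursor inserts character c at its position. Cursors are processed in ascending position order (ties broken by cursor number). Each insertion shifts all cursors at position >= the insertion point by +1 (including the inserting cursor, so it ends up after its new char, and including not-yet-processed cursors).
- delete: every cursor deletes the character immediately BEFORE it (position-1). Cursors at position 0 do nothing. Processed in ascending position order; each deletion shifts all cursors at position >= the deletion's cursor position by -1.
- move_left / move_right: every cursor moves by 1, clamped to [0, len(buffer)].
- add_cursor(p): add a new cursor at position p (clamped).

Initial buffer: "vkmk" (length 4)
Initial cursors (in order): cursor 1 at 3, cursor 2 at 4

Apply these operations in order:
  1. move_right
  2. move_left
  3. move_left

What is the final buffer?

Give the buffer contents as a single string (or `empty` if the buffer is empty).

Answer: vkmk

Derivation:
After op 1 (move_right): buffer="vkmk" (len 4), cursors c1@4 c2@4, authorship ....
After op 2 (move_left): buffer="vkmk" (len 4), cursors c1@3 c2@3, authorship ....
After op 3 (move_left): buffer="vkmk" (len 4), cursors c1@2 c2@2, authorship ....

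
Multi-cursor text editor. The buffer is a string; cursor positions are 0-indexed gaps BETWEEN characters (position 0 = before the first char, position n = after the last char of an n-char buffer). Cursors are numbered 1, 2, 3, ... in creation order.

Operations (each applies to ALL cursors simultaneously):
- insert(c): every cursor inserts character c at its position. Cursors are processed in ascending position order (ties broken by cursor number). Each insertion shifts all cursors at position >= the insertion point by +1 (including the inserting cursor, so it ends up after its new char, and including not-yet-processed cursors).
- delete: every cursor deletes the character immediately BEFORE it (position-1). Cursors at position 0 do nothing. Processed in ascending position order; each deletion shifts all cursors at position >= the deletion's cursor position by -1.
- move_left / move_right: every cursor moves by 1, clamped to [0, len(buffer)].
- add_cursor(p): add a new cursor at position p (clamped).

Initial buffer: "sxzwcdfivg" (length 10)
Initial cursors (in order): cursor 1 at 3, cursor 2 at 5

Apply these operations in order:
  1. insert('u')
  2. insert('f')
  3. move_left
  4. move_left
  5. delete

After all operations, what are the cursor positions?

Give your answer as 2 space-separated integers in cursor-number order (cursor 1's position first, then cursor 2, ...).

Answer: 2 5

Derivation:
After op 1 (insert('u')): buffer="sxzuwcudfivg" (len 12), cursors c1@4 c2@7, authorship ...1..2.....
After op 2 (insert('f')): buffer="sxzufwcufdfivg" (len 14), cursors c1@5 c2@9, authorship ...11..22.....
After op 3 (move_left): buffer="sxzufwcufdfivg" (len 14), cursors c1@4 c2@8, authorship ...11..22.....
After op 4 (move_left): buffer="sxzufwcufdfivg" (len 14), cursors c1@3 c2@7, authorship ...11..22.....
After op 5 (delete): buffer="sxufwufdfivg" (len 12), cursors c1@2 c2@5, authorship ..11.22.....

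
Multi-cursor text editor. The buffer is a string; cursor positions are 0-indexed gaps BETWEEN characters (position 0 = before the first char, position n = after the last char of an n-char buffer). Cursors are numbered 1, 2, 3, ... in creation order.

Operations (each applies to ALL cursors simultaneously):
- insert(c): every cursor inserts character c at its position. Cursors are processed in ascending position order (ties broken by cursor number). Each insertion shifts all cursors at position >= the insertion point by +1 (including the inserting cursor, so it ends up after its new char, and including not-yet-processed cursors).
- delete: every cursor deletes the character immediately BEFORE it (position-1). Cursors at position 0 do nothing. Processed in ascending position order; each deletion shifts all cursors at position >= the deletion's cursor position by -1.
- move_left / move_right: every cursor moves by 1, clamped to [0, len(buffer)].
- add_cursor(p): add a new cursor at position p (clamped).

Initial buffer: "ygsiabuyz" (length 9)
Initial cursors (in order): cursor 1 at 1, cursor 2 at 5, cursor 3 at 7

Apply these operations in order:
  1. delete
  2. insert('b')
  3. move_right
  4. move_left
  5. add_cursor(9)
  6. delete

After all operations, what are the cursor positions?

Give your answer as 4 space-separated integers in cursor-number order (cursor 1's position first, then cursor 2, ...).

After op 1 (delete): buffer="gsibyz" (len 6), cursors c1@0 c2@3 c3@4, authorship ......
After op 2 (insert('b')): buffer="bgsibbbyz" (len 9), cursors c1@1 c2@5 c3@7, authorship 1...2.3..
After op 3 (move_right): buffer="bgsibbbyz" (len 9), cursors c1@2 c2@6 c3@8, authorship 1...2.3..
After op 4 (move_left): buffer="bgsibbbyz" (len 9), cursors c1@1 c2@5 c3@7, authorship 1...2.3..
After op 5 (add_cursor(9)): buffer="bgsibbbyz" (len 9), cursors c1@1 c2@5 c3@7 c4@9, authorship 1...2.3..
After op 6 (delete): buffer="gsiby" (len 5), cursors c1@0 c2@3 c3@4 c4@5, authorship .....

Answer: 0 3 4 5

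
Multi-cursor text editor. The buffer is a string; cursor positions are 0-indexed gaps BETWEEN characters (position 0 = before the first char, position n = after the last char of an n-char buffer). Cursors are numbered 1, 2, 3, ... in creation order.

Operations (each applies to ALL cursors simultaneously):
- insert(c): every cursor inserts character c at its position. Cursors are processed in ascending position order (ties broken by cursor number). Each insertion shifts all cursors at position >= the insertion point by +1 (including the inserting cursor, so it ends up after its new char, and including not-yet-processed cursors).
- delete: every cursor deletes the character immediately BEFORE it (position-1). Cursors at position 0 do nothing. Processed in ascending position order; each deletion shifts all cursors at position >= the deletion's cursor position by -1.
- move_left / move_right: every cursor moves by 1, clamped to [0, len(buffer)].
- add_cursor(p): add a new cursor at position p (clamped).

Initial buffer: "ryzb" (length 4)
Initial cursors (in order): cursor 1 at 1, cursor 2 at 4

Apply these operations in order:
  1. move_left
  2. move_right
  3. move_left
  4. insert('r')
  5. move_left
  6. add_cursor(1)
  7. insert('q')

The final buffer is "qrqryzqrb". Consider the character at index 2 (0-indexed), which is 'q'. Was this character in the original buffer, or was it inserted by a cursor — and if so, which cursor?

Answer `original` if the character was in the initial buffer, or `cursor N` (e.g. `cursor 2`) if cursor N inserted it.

After op 1 (move_left): buffer="ryzb" (len 4), cursors c1@0 c2@3, authorship ....
After op 2 (move_right): buffer="ryzb" (len 4), cursors c1@1 c2@4, authorship ....
After op 3 (move_left): buffer="ryzb" (len 4), cursors c1@0 c2@3, authorship ....
After op 4 (insert('r')): buffer="rryzrb" (len 6), cursors c1@1 c2@5, authorship 1...2.
After op 5 (move_left): buffer="rryzrb" (len 6), cursors c1@0 c2@4, authorship 1...2.
After op 6 (add_cursor(1)): buffer="rryzrb" (len 6), cursors c1@0 c3@1 c2@4, authorship 1...2.
After op 7 (insert('q')): buffer="qrqryzqrb" (len 9), cursors c1@1 c3@3 c2@7, authorship 113...22.
Authorship (.=original, N=cursor N): 1 1 3 . . . 2 2 .
Index 2: author = 3

Answer: cursor 3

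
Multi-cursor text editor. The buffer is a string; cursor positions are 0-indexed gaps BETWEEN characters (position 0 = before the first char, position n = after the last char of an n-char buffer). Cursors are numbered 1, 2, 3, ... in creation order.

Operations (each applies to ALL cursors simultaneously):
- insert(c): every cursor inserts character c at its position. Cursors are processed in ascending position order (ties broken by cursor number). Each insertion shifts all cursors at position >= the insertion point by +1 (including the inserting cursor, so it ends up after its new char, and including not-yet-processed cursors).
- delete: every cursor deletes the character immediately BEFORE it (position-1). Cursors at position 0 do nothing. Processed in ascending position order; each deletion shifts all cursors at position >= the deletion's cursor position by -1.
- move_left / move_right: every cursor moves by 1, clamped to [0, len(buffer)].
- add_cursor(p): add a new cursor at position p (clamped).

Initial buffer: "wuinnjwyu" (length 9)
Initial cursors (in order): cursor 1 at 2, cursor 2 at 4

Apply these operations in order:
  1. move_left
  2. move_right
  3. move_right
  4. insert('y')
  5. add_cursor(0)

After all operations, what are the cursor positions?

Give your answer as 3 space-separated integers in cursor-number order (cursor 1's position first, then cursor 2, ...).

Answer: 4 7 0

Derivation:
After op 1 (move_left): buffer="wuinnjwyu" (len 9), cursors c1@1 c2@3, authorship .........
After op 2 (move_right): buffer="wuinnjwyu" (len 9), cursors c1@2 c2@4, authorship .........
After op 3 (move_right): buffer="wuinnjwyu" (len 9), cursors c1@3 c2@5, authorship .........
After op 4 (insert('y')): buffer="wuiynnyjwyu" (len 11), cursors c1@4 c2@7, authorship ...1..2....
After op 5 (add_cursor(0)): buffer="wuiynnyjwyu" (len 11), cursors c3@0 c1@4 c2@7, authorship ...1..2....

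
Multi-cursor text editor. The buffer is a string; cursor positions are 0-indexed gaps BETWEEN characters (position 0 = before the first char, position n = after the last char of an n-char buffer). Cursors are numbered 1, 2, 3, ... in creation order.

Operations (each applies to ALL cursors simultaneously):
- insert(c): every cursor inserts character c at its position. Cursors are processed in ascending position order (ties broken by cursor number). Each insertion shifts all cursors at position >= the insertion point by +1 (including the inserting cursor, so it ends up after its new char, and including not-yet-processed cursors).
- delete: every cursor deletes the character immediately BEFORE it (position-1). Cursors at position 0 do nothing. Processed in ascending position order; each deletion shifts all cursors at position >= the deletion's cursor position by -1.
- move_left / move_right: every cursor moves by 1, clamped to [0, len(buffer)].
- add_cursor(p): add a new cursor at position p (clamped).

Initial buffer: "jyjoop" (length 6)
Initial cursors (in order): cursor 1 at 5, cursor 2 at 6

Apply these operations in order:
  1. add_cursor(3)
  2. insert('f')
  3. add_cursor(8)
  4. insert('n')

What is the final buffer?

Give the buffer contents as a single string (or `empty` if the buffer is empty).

Answer: jyjfnoofnpnfn

Derivation:
After op 1 (add_cursor(3)): buffer="jyjoop" (len 6), cursors c3@3 c1@5 c2@6, authorship ......
After op 2 (insert('f')): buffer="jyjfoofpf" (len 9), cursors c3@4 c1@7 c2@9, authorship ...3..1.2
After op 3 (add_cursor(8)): buffer="jyjfoofpf" (len 9), cursors c3@4 c1@7 c4@8 c2@9, authorship ...3..1.2
After op 4 (insert('n')): buffer="jyjfnoofnpnfn" (len 13), cursors c3@5 c1@9 c4@11 c2@13, authorship ...33..11.422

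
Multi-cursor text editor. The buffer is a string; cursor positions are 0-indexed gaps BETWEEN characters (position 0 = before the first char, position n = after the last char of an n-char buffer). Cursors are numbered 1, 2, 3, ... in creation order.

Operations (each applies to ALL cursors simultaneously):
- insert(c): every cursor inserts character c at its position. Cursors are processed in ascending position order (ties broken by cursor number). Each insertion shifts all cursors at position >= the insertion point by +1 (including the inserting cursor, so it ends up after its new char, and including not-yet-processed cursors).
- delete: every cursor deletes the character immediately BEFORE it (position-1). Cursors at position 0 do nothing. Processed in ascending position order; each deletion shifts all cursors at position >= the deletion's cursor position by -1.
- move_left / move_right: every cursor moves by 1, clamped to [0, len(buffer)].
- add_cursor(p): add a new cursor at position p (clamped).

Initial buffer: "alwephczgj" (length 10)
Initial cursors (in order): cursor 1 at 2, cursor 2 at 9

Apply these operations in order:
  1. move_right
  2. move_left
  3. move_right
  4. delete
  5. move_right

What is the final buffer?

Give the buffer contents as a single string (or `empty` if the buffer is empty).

After op 1 (move_right): buffer="alwephczgj" (len 10), cursors c1@3 c2@10, authorship ..........
After op 2 (move_left): buffer="alwephczgj" (len 10), cursors c1@2 c2@9, authorship ..........
After op 3 (move_right): buffer="alwephczgj" (len 10), cursors c1@3 c2@10, authorship ..........
After op 4 (delete): buffer="alephczg" (len 8), cursors c1@2 c2@8, authorship ........
After op 5 (move_right): buffer="alephczg" (len 8), cursors c1@3 c2@8, authorship ........

Answer: alephczg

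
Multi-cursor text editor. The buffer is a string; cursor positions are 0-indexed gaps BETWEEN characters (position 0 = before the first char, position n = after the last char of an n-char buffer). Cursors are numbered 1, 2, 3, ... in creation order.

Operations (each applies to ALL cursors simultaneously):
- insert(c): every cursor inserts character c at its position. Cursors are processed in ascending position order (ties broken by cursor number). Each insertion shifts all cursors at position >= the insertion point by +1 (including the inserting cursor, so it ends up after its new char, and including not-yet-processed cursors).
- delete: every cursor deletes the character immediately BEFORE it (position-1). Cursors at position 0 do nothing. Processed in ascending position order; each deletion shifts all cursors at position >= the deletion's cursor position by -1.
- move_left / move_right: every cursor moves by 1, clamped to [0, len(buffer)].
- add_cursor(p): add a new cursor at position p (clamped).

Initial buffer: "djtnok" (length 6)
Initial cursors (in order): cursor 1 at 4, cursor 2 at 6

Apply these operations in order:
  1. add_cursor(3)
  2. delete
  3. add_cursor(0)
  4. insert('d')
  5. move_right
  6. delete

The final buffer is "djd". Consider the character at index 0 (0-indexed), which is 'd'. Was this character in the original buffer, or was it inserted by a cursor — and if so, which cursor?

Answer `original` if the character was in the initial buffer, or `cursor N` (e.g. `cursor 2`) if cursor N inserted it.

After op 1 (add_cursor(3)): buffer="djtnok" (len 6), cursors c3@3 c1@4 c2@6, authorship ......
After op 2 (delete): buffer="djo" (len 3), cursors c1@2 c3@2 c2@3, authorship ...
After op 3 (add_cursor(0)): buffer="djo" (len 3), cursors c4@0 c1@2 c3@2 c2@3, authorship ...
After op 4 (insert('d')): buffer="ddjddod" (len 7), cursors c4@1 c1@5 c3@5 c2@7, authorship 4..13.2
After op 5 (move_right): buffer="ddjddod" (len 7), cursors c4@2 c1@6 c3@6 c2@7, authorship 4..13.2
After op 6 (delete): buffer="djd" (len 3), cursors c4@1 c1@3 c2@3 c3@3, authorship 4.1
Authorship (.=original, N=cursor N): 4 . 1
Index 0: author = 4

Answer: cursor 4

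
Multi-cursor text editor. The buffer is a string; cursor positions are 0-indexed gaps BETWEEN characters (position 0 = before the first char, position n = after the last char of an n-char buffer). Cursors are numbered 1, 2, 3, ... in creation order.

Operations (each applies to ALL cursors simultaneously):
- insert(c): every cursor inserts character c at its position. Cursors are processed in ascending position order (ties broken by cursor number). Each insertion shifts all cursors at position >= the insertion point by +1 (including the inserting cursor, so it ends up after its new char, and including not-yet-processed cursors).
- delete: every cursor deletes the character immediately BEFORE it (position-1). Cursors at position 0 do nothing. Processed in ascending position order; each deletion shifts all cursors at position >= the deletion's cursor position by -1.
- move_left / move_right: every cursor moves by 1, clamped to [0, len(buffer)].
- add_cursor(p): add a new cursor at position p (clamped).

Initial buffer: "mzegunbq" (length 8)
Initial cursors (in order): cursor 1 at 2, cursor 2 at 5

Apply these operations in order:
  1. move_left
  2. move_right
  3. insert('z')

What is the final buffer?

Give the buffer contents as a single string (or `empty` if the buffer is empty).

Answer: mzzeguznbq

Derivation:
After op 1 (move_left): buffer="mzegunbq" (len 8), cursors c1@1 c2@4, authorship ........
After op 2 (move_right): buffer="mzegunbq" (len 8), cursors c1@2 c2@5, authorship ........
After op 3 (insert('z')): buffer="mzzeguznbq" (len 10), cursors c1@3 c2@7, authorship ..1...2...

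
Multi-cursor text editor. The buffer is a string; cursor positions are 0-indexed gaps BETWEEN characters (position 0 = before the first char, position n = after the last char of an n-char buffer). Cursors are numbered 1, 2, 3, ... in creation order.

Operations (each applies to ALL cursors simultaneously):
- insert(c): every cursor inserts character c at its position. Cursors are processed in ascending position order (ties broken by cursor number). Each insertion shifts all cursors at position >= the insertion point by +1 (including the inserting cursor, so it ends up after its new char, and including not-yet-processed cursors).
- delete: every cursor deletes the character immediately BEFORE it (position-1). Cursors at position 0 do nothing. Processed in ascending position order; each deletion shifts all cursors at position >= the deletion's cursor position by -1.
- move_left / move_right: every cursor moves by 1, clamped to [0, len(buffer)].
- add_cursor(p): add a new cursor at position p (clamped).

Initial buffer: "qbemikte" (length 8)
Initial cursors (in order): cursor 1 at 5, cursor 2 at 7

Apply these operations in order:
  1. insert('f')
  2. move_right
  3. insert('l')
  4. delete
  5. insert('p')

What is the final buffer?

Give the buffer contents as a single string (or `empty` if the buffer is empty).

Answer: qbemifkptfep

Derivation:
After op 1 (insert('f')): buffer="qbemifktfe" (len 10), cursors c1@6 c2@9, authorship .....1..2.
After op 2 (move_right): buffer="qbemifktfe" (len 10), cursors c1@7 c2@10, authorship .....1..2.
After op 3 (insert('l')): buffer="qbemifkltfel" (len 12), cursors c1@8 c2@12, authorship .....1.1.2.2
After op 4 (delete): buffer="qbemifktfe" (len 10), cursors c1@7 c2@10, authorship .....1..2.
After op 5 (insert('p')): buffer="qbemifkptfep" (len 12), cursors c1@8 c2@12, authorship .....1.1.2.2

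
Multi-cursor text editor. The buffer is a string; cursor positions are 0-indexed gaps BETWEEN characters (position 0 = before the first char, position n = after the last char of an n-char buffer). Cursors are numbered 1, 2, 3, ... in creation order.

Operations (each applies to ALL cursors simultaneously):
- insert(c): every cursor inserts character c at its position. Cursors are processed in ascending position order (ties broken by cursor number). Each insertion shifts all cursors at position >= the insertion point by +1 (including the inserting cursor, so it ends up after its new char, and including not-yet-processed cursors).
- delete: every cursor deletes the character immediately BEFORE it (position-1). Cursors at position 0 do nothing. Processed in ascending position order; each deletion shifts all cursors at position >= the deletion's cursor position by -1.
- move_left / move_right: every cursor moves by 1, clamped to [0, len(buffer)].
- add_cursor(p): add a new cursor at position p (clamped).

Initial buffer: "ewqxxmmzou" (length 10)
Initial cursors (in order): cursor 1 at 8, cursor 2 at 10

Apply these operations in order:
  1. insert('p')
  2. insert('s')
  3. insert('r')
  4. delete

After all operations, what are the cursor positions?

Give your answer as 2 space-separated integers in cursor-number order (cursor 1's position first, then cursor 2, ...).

After op 1 (insert('p')): buffer="ewqxxmmzpoup" (len 12), cursors c1@9 c2@12, authorship ........1..2
After op 2 (insert('s')): buffer="ewqxxmmzpsoups" (len 14), cursors c1@10 c2@14, authorship ........11..22
After op 3 (insert('r')): buffer="ewqxxmmzpsroupsr" (len 16), cursors c1@11 c2@16, authorship ........111..222
After op 4 (delete): buffer="ewqxxmmzpsoups" (len 14), cursors c1@10 c2@14, authorship ........11..22

Answer: 10 14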